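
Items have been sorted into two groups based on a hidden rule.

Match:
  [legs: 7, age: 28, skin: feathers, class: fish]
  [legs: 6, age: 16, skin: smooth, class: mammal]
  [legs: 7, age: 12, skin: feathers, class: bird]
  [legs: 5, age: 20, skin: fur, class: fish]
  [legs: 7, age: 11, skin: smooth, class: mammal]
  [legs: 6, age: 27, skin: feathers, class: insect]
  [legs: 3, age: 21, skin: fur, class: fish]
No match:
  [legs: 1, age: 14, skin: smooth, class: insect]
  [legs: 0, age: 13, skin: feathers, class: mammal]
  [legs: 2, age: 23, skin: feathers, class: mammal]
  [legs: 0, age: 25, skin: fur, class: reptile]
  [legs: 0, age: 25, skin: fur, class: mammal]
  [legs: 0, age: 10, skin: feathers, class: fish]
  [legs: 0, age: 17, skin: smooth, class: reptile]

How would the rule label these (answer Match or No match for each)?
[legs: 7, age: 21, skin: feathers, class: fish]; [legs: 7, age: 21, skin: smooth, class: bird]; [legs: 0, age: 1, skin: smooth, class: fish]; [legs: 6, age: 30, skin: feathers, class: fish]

Match, Match, No match, Match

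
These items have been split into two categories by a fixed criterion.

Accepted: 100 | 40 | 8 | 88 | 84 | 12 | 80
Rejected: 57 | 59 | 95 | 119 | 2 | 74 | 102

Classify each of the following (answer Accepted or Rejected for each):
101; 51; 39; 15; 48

The pattern is that an item is 'Accepted' exactly when: multiple of 4.
101 — 101 = 4·25 + 1, hence Rejected.
51 — 51 = 4·12 + 3, hence Rejected.
39 — 39 = 4·9 + 3, hence Rejected.
15 — 15 = 4·3 + 3, hence Rejected.
48 — 48 = 4·12, hence Accepted.

Rejected, Rejected, Rejected, Rejected, Accepted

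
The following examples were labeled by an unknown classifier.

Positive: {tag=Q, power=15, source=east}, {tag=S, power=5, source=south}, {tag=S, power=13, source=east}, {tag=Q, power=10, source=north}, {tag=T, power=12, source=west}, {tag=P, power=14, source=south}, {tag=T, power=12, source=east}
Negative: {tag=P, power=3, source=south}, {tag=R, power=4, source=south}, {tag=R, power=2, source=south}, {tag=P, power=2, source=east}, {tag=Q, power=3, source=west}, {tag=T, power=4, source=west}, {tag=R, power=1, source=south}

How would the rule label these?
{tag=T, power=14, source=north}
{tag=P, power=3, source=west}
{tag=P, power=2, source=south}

Positive, Negative, Negative

The pattern is that an item is 'Positive' exactly when: power ≥ 5.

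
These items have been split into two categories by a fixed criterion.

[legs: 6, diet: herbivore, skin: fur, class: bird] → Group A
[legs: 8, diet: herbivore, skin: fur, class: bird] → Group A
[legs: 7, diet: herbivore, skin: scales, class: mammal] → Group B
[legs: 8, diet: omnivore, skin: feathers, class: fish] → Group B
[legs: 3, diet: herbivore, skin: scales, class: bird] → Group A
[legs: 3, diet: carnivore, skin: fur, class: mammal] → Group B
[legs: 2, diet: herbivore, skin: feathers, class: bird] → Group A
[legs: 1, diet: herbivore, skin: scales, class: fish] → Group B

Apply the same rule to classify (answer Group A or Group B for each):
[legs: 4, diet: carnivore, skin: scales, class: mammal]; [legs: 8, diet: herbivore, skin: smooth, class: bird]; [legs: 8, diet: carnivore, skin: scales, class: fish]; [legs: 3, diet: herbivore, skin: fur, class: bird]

Group B, Group A, Group B, Group A

Comparing the two groups points to one rule — class is bird.
[legs: 4, diet: carnivore, skin: scales, class: mammal]: class is mammal — doesn't qualify, so Group B.
[legs: 8, diet: herbivore, skin: smooth, class: bird]: class is bird — fits, so Group A.
[legs: 8, diet: carnivore, skin: scales, class: fish]: class is fish — doesn't qualify, so Group B.
[legs: 3, diet: herbivore, skin: fur, class: bird]: class is bird — fits, so Group A.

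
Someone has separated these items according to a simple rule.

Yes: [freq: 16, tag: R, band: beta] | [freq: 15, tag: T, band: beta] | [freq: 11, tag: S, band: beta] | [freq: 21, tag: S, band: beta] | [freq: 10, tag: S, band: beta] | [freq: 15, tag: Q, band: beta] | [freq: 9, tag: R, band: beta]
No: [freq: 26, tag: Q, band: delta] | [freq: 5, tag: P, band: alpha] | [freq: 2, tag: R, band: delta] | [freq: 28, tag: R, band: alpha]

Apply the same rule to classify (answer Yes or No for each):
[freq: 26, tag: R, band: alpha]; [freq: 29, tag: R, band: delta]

No, No

The simplest hypothesis consistent with all the labels is: band is beta.
[freq: 26, tag: R, band: alpha] → band is alpha → No.
[freq: 29, tag: R, band: delta] → band is delta → No.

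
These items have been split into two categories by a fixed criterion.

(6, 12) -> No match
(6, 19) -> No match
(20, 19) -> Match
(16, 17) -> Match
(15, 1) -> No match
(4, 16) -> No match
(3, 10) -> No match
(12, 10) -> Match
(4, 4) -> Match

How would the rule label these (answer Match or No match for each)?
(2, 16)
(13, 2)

No match, No match

The rule appears to be: |first − second| ≤ 2.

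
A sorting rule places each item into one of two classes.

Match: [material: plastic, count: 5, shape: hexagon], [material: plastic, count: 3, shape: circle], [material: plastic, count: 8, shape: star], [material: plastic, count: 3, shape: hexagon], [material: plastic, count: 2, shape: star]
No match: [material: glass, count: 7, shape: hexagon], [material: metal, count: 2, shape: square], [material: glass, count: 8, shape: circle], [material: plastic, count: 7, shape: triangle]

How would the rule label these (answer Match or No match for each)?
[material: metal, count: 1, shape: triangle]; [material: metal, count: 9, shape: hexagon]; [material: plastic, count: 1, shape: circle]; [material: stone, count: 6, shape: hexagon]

No match, No match, Match, No match

The rule appears to be: material is plastic AND count ≠ 7.
[material: metal, count: 1, shape: triangle]: No match (material is metal, count = 1). [material: metal, count: 9, shape: hexagon]: No match (material is metal, count = 9). [material: plastic, count: 1, shape: circle]: Match (material is plastic, count = 1). [material: stone, count: 6, shape: hexagon]: No match (material is stone, count = 6).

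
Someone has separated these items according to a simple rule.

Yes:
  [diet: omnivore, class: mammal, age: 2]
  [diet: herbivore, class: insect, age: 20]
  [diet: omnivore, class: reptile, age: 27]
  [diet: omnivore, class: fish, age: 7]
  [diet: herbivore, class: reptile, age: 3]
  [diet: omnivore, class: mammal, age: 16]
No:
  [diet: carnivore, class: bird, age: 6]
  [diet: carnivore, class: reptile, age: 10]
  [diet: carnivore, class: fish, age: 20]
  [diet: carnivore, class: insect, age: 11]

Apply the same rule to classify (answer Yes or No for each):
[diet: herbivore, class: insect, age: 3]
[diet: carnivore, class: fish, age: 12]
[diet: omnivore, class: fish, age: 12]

Every 'Yes' example satisfies: diet is not carnivore. None of the 'No' examples do.
[diet: herbivore, class: insect, age: 3] — diet is herbivore, hence Yes. [diet: carnivore, class: fish, age: 12] — diet is carnivore, hence No. [diet: omnivore, class: fish, age: 12] — diet is omnivore, hence Yes.

Yes, No, Yes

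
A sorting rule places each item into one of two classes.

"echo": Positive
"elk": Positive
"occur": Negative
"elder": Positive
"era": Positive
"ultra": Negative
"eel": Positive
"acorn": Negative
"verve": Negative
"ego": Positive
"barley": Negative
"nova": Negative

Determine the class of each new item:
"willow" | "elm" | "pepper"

Negative, Positive, Negative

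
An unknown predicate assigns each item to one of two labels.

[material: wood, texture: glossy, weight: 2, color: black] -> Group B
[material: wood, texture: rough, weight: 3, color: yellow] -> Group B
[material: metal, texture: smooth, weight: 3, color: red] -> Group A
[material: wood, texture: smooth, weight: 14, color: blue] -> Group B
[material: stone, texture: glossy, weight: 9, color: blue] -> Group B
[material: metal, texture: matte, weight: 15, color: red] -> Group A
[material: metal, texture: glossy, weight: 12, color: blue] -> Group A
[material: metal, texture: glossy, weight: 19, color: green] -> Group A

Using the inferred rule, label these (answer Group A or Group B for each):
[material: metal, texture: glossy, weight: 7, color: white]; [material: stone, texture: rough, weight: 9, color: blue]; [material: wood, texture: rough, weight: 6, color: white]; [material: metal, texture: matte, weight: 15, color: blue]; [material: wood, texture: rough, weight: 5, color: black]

The simplest hypothesis consistent with all the labels is: material is metal.
[material: metal, texture: glossy, weight: 7, color: white]: material is metal — meets the rule, so Group A.
[material: stone, texture: rough, weight: 9, color: blue]: material is stone — doesn't qualify, so Group B.
[material: wood, texture: rough, weight: 6, color: white]: material is wood — doesn't qualify, so Group B.
[material: metal, texture: matte, weight: 15, color: blue]: material is metal — meets the rule, so Group A.
[material: wood, texture: rough, weight: 5, color: black]: material is wood — doesn't qualify, so Group B.

Group A, Group B, Group B, Group A, Group B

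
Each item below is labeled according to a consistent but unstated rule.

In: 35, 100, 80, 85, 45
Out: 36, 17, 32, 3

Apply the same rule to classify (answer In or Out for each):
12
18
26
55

Out, Out, Out, In

'In' ⟺ multiple of 5.
12: Out (12 = 5·2 + 2). 18: Out (18 = 5·3 + 3). 26: Out (26 = 5·5 + 1). 55: In (55 = 5·11).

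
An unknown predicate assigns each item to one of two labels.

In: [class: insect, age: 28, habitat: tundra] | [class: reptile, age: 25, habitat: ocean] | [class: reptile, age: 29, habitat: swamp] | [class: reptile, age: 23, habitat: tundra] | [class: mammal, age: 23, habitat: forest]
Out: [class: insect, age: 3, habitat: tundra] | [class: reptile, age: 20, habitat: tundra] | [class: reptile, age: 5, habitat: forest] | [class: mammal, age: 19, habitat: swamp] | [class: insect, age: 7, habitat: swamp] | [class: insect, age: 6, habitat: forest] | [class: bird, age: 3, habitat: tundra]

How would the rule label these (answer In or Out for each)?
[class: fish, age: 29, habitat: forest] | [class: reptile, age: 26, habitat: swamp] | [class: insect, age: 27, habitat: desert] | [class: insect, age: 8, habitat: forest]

The classifier is using: age ≥ 23.
[class: fish, age: 29, habitat: forest]: In (age = 29).
[class: reptile, age: 26, habitat: swamp]: In (age = 26).
[class: insect, age: 27, habitat: desert]: In (age = 27).
[class: insect, age: 8, habitat: forest]: Out (age = 8).

In, In, In, Out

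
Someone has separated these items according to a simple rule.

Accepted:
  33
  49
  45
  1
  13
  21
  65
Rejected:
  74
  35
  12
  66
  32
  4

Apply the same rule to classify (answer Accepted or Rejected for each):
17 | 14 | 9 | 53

A rule that fits every label: ≡ 1 (mod 4) — true of each 'Accepted' example, false of each 'Rejected' one.
Accepted: 17, since 17 mod 4 = 1.
Rejected: 14, since 14 mod 4 = 2.
Accepted: 9, since 9 mod 4 = 1.
Accepted: 53, since 53 mod 4 = 1.

Accepted, Rejected, Accepted, Accepted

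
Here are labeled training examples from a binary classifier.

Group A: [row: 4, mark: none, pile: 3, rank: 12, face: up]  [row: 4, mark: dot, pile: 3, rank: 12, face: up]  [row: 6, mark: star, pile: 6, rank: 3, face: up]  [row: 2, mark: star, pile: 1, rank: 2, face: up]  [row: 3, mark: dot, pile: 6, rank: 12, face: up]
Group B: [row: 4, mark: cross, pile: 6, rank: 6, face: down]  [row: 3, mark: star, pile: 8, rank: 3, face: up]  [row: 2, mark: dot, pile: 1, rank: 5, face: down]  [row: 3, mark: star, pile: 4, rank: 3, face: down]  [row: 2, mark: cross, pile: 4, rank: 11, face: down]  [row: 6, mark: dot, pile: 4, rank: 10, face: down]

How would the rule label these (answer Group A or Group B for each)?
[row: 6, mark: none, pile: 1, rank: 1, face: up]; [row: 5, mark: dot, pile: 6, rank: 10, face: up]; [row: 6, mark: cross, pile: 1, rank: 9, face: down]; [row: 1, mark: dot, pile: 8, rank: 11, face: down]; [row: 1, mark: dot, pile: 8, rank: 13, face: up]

Group A, Group A, Group B, Group B, Group B

A rule that fits every label: face is up AND pile ≤ 6 — true of each 'Group A' example, false of each 'Group B' one.
[row: 6, mark: none, pile: 1, rank: 1, face: up]: face is up, pile = 1 — fits, so Group A. [row: 5, mark: dot, pile: 6, rank: 10, face: up]: face is up, pile = 6 — fits, so Group A. [row: 6, mark: cross, pile: 1, rank: 9, face: down]: face is down, pile = 1 — does not fit, so Group B. [row: 1, mark: dot, pile: 8, rank: 11, face: down]: face is down, pile = 8 — does not fit, so Group B. [row: 1, mark: dot, pile: 8, rank: 13, face: up]: face is up, pile = 8 — does not fit, so Group B.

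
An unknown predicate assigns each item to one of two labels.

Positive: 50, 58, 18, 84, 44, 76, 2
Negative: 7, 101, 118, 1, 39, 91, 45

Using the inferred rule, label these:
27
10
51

Negative, Positive, Negative

The pattern is that an item is 'Positive' exactly when: even AND at most 84.
27: Negative (27 is odd, 27 ≤ 84).
10: Positive (10 is even, 10 ≤ 84).
51: Negative (51 is odd, 51 ≤ 84).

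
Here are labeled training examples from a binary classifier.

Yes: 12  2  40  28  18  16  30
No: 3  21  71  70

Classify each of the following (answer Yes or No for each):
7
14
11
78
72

No, Yes, No, No, No

The common property of the 'Yes' items is: even AND at most 40. No 'No' item has it.
7: 7 is odd, 7 ≤ 40 — fails the rule, so No.
14: 14 is even, 14 ≤ 40 — fits, so Yes.
11: 11 is odd, 11 ≤ 40 — fails the rule, so No.
78: 78 is even, 78 > 40 — fails the rule, so No.
72: 72 is even, 72 > 40 — fails the rule, so No.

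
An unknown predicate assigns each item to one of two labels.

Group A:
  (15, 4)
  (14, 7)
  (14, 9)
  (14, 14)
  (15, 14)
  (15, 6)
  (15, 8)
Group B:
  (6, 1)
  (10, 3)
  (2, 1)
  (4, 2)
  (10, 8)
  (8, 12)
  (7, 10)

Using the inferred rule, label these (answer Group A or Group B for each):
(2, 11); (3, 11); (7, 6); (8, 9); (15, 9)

Group B, Group B, Group B, Group B, Group A

The pattern is that an item is 'Group A' exactly when: first ≥ 12.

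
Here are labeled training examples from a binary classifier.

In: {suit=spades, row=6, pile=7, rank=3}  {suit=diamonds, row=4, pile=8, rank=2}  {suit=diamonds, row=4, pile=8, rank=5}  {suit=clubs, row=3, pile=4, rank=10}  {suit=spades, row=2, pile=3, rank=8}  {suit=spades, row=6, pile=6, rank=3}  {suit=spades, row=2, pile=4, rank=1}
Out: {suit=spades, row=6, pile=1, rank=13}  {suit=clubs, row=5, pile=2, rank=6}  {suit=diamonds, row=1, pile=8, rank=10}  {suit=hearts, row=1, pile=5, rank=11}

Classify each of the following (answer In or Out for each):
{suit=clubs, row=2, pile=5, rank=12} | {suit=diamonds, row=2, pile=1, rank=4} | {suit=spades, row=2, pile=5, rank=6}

In, Out, In

Every 'In' example satisfies: row ≥ 2 AND pile ≥ 3. None of the 'Out' examples do.
{suit=clubs, row=2, pile=5, rank=12}: row = 2, pile = 5, fits → In. {suit=diamonds, row=2, pile=1, rank=4}: row = 2, pile = 1, fails this test → Out. {suit=spades, row=2, pile=5, rank=6}: row = 2, pile = 5, fits → In.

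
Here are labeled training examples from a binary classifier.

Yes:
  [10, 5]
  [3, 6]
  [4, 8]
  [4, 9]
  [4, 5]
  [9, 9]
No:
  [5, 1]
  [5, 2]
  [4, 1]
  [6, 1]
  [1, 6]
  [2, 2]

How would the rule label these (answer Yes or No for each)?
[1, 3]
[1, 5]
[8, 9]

All 'Yes' examples share one property — sum ≥ 9 — and every 'No' example lacks it.
No: [1, 3], since 1+3 = 4. No: [1, 5], since 1+5 = 6. Yes: [8, 9], since 8+9 = 17.

No, No, Yes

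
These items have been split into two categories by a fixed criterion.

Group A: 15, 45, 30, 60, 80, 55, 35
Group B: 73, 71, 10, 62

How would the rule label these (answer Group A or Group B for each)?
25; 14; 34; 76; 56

Group A, Group B, Group B, Group B, Group B

The common property of the 'Group A' items is: multiple of 5 AND at least 15. No 'Group B' item has it.
25: 25 = 5·5, 25 ≥ 15, satisfies this → Group A.
14: 14 = 5·2 + 4, 14 < 15, fails this test → Group B.
34: 34 = 5·6 + 4, 34 ≥ 15, fails this test → Group B.
76: 76 = 5·15 + 1, 76 ≥ 15, fails this test → Group B.
56: 56 = 5·11 + 1, 56 ≥ 15, fails this test → Group B.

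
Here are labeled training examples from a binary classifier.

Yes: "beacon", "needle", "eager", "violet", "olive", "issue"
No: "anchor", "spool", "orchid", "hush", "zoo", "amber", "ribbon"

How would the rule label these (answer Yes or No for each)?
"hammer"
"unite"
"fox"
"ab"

A rule that fits every label: has ≥ 3 vowels — true of each 'Yes' example, false of each 'No' one.

No, Yes, No, No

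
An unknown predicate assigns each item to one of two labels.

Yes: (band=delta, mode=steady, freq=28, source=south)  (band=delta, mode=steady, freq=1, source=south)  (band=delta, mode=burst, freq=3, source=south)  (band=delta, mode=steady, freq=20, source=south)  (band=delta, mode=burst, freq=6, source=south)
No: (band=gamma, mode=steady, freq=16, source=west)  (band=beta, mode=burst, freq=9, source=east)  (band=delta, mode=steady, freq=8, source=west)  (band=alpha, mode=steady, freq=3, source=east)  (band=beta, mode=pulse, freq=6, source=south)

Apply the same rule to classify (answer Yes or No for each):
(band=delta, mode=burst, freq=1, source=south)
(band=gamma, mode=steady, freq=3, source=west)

The simplest hypothesis consistent with all the labels is: source is south AND band is delta.
(band=delta, mode=burst, freq=1, source=south) → source is south, band is delta → Yes. (band=gamma, mode=steady, freq=3, source=west) → source is west, band is gamma → No.

Yes, No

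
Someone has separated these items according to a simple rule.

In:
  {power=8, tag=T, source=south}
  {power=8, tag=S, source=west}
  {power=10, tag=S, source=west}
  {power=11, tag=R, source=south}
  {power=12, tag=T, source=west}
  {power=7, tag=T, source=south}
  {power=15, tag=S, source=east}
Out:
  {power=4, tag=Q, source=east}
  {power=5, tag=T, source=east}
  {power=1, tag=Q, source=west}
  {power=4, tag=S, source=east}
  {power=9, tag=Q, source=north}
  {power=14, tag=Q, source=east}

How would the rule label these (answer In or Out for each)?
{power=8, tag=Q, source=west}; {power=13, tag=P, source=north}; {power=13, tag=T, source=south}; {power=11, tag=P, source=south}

Out, In, In, In

One predicate separates the groups cleanly: tag is not Q AND power ≥ 7.
Out: {power=8, tag=Q, source=west}, since tag is Q, power = 8. In: {power=13, tag=P, source=north}, since tag is P, power = 13. In: {power=13, tag=T, source=south}, since tag is T, power = 13. In: {power=11, tag=P, source=south}, since tag is P, power = 11.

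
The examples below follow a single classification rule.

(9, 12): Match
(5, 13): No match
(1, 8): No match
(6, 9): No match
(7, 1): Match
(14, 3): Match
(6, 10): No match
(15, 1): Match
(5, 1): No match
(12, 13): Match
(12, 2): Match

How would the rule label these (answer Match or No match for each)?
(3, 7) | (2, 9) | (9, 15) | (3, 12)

No match, No match, Match, No match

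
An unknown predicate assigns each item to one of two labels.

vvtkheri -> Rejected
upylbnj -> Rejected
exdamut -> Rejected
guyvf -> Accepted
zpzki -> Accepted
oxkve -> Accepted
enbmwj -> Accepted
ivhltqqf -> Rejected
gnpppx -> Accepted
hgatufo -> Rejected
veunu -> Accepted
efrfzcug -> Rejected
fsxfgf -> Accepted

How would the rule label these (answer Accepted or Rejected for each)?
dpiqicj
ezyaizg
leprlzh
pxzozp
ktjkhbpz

Rule: length ≤ 6. This holds for each 'Accepted' example and fails for each 'Rejected' one.
Rejected: dpiqicj, since length 7.
Rejected: ezyaizg, since length 7.
Rejected: leprlzh, since length 7.
Accepted: pxzozp, since length 6.
Rejected: ktjkhbpz, since length 8.

Rejected, Rejected, Rejected, Accepted, Rejected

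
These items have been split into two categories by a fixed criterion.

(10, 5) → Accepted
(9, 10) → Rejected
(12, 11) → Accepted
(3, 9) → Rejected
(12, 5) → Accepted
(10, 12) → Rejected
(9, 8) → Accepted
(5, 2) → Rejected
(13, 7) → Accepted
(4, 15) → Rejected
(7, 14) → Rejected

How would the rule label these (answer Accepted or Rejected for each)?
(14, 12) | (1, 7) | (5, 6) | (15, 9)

Accepted, Rejected, Rejected, Accepted

Rule: first > second AND sum ≥ 12. This holds for each 'Accepted' example and fails for each 'Rejected' one.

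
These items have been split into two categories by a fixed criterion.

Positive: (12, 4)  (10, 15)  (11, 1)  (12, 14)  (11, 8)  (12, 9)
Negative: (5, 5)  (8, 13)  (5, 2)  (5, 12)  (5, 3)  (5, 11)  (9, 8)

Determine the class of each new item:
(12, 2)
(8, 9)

A rule that fits every label: first ≥ 10 — true of each 'Positive' example, false of each 'Negative' one.
(12, 2): first 12 — matches, so Positive. (8, 9): first 8 — does not satisfy this, so Negative.

Positive, Negative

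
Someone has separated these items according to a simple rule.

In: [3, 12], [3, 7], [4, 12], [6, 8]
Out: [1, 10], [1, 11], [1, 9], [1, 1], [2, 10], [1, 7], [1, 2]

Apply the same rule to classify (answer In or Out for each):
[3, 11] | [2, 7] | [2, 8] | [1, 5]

In, Out, Out, Out

A rule that fits every label: first ≥ 3 — true of each 'In' example, false of each 'Out' one.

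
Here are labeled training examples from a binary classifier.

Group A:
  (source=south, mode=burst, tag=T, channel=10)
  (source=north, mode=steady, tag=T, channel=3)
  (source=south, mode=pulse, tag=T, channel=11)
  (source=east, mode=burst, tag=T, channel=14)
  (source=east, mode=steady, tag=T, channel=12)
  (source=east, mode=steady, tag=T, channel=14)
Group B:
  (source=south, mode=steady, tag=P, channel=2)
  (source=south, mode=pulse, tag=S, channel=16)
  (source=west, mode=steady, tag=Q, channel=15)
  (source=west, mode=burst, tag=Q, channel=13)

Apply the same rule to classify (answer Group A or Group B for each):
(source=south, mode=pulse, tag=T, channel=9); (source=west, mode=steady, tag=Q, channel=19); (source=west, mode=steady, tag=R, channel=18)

Group A, Group B, Group B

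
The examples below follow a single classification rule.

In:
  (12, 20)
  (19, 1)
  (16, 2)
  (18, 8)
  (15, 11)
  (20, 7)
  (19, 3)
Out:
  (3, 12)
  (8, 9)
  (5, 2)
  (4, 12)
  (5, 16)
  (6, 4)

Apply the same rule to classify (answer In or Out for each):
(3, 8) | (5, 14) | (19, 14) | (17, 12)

The simplest hypothesis consistent with all the labels is: first ≥ 9.
(3, 8) — first 3, hence Out. (5, 14) — first 5, hence Out. (19, 14) — first 19, hence In. (17, 12) — first 17, hence In.

Out, Out, In, In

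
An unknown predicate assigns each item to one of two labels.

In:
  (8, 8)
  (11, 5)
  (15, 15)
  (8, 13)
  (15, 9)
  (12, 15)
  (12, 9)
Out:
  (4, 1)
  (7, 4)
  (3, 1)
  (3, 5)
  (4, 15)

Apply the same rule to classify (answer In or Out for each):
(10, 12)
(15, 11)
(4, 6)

The classifier is using: first ≥ 8.
In: (10, 12), since first 10.
In: (15, 11), since first 15.
Out: (4, 6), since first 4.

In, In, Out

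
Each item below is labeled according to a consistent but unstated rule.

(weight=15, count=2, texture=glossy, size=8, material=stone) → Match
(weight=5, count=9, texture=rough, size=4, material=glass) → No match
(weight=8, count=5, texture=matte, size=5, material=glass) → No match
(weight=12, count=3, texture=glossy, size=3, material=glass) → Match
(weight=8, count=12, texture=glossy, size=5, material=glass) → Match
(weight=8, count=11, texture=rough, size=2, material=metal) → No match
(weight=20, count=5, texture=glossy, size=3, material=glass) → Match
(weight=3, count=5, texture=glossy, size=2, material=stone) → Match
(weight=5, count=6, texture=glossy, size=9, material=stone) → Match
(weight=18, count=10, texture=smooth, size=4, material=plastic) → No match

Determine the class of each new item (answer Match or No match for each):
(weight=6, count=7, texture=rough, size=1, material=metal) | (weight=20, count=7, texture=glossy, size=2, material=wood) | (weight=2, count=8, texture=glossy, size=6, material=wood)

No match, Match, Match

Checking candidate rules against both groups, what survives is: texture is glossy.
(weight=6, count=7, texture=rough, size=1, material=metal): texture is rough — fails this test, so No match.
(weight=20, count=7, texture=glossy, size=2, material=wood): texture is glossy — qualifies, so Match.
(weight=2, count=8, texture=glossy, size=6, material=wood): texture is glossy — qualifies, so Match.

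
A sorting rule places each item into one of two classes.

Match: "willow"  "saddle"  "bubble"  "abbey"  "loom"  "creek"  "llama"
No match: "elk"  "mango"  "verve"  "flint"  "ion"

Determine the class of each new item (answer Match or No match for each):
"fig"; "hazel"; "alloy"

No match, No match, Match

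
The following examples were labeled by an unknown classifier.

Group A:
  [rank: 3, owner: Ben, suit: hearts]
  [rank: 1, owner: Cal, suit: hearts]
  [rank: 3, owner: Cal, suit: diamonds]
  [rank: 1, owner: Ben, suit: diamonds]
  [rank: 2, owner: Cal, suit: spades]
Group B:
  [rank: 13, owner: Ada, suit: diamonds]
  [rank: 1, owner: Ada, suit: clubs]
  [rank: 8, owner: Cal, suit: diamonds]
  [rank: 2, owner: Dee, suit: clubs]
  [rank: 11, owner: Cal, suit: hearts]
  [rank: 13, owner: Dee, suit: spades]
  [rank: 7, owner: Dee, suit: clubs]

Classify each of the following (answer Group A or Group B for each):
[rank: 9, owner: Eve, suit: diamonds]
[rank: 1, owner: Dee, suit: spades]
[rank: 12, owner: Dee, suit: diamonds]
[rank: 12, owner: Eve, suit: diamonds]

The common property of the 'Group A' items is: suit is not clubs AND rank ≤ 3. No 'Group B' item has it.
[rank: 9, owner: Eve, suit: diamonds] — suit is diamonds, rank = 9, hence Group B. [rank: 1, owner: Dee, suit: spades] — suit is spades, rank = 1, hence Group A. [rank: 12, owner: Dee, suit: diamonds] — suit is diamonds, rank = 12, hence Group B. [rank: 12, owner: Eve, suit: diamonds] — suit is diamonds, rank = 12, hence Group B.

Group B, Group A, Group B, Group B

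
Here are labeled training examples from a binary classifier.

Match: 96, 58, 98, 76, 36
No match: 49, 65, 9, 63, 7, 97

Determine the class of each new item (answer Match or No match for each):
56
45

Match, No match

Rule: even. This holds for each 'Match' example and fails for each 'No match' one.
Match: 56, since 56 is even.
No match: 45, since 45 is odd.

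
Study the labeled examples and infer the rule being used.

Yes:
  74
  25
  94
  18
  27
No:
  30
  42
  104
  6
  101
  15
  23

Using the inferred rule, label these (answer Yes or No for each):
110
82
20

All 'Yes' examples share one property — digit sum ≥ 7 — and every 'No' example lacks it.
110 → digit sum 1+1+0 = 2 → No. 82 → digit sum 8+2 = 10 → Yes. 20 → digit sum 2+0 = 2 → No.

No, Yes, No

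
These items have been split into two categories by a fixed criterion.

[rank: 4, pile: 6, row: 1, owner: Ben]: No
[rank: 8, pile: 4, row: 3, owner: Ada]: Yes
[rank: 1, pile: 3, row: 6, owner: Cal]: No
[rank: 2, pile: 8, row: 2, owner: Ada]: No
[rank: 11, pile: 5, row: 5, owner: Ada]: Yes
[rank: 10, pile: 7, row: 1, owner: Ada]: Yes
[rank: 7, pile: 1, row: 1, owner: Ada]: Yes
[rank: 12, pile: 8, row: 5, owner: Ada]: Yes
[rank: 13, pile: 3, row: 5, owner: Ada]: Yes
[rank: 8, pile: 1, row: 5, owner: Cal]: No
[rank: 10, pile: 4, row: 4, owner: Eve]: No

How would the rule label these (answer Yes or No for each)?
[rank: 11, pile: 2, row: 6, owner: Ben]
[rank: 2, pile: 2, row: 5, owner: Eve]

No, No

The simplest hypothesis consistent with all the labels is: owner is Ada AND rank ≥ 4.
No: [rank: 11, pile: 2, row: 6, owner: Ben], since owner is Ben, rank = 11.
No: [rank: 2, pile: 2, row: 5, owner: Eve], since owner is Eve, rank = 2.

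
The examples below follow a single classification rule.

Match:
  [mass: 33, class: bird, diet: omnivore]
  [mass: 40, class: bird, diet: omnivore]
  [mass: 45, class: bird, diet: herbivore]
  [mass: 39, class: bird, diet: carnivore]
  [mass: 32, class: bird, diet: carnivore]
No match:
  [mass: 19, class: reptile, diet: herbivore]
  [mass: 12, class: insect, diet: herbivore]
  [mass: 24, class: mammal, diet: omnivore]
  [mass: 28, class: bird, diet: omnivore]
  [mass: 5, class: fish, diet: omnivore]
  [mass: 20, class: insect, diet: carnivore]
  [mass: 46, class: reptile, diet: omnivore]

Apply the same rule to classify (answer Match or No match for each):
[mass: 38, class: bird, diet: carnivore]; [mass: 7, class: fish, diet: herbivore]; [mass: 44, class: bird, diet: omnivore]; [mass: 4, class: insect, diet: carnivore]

Match, No match, Match, No match

All 'Match' examples share one property — class is bird AND mass ≥ 32 — and every 'No match' example lacks it.
[mass: 38, class: bird, diet: carnivore] — class is bird, mass = 38, hence Match.
[mass: 7, class: fish, diet: herbivore] — class is fish, mass = 7, hence No match.
[mass: 44, class: bird, diet: omnivore] — class is bird, mass = 44, hence Match.
[mass: 4, class: insect, diet: carnivore] — class is insect, mass = 4, hence No match.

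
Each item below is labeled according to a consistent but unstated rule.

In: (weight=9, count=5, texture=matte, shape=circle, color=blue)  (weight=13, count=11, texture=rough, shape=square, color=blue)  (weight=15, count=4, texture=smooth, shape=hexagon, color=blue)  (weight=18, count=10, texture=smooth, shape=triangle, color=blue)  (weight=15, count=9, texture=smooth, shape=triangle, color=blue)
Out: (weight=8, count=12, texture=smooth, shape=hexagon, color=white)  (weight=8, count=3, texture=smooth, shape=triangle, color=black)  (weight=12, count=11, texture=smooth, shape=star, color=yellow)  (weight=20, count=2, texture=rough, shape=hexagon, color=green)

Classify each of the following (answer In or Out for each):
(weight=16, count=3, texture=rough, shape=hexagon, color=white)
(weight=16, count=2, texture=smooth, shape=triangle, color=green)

A rule that fits every label: color is blue — true of each 'In' example, false of each 'Out' one.
(weight=16, count=3, texture=rough, shape=hexagon, color=white): color is white, does not fit → Out.
(weight=16, count=2, texture=smooth, shape=triangle, color=green): color is green, does not fit → Out.

Out, Out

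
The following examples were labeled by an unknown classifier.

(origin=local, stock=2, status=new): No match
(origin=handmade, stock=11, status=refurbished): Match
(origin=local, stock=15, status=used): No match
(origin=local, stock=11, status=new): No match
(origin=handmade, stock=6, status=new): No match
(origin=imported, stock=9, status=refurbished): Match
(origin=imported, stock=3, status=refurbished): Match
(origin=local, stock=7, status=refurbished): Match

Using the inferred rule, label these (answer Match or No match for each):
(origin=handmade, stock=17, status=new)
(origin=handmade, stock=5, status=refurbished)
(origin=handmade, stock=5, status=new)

No match, Match, No match

Checking candidate rules against both groups, what survives is: status is refurbished.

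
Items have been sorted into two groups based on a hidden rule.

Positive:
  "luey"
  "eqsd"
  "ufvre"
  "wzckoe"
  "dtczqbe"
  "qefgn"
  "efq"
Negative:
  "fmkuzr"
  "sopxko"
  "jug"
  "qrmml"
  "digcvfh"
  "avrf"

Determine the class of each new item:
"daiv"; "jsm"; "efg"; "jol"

Negative, Negative, Positive, Negative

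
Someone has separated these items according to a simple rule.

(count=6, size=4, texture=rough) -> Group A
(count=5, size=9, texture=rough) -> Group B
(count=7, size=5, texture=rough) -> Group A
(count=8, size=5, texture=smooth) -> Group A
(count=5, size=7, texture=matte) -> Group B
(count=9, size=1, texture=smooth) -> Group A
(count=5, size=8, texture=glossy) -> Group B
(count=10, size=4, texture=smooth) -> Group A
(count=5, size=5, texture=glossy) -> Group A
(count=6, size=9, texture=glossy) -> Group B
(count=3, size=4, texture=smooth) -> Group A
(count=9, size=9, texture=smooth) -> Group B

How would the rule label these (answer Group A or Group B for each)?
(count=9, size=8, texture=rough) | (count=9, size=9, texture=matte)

Group B, Group B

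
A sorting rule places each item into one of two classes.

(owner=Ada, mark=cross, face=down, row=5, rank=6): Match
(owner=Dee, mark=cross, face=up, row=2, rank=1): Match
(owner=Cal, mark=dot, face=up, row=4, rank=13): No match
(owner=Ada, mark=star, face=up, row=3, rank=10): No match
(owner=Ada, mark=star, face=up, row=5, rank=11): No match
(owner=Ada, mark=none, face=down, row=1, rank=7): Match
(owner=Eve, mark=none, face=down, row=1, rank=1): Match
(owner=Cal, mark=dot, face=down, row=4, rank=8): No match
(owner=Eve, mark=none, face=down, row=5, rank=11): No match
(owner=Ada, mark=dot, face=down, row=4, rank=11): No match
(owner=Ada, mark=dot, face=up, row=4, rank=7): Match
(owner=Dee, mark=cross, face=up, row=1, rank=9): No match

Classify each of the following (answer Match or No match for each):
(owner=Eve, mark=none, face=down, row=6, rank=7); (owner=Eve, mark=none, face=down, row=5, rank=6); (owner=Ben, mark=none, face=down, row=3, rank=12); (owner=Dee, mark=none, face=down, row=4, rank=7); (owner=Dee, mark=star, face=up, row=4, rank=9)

Match, Match, No match, Match, No match

The rule appears to be: rank ≤ 7.
(owner=Eve, mark=none, face=down, row=6, rank=7): rank = 7, meets the rule → Match.
(owner=Eve, mark=none, face=down, row=5, rank=6): rank = 6, meets the rule → Match.
(owner=Ben, mark=none, face=down, row=3, rank=12): rank = 12, does not satisfy this → No match.
(owner=Dee, mark=none, face=down, row=4, rank=7): rank = 7, meets the rule → Match.
(owner=Dee, mark=star, face=up, row=4, rank=9): rank = 9, does not satisfy this → No match.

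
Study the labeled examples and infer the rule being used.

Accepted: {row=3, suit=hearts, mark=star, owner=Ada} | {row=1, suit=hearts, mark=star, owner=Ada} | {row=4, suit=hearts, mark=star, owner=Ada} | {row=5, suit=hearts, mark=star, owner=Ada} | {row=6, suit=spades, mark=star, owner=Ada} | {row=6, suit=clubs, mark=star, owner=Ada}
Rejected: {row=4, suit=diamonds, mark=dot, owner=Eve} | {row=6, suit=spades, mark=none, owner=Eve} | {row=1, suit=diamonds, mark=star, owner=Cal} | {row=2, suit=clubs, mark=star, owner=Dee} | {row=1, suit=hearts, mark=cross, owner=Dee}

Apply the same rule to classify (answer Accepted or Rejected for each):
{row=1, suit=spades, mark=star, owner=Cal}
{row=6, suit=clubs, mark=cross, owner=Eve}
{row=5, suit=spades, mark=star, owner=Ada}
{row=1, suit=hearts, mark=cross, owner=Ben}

The distinguishing property — owner is Ada — holds for all the 'Accepted' cases and none of the 'Rejected' cases.
{row=1, suit=spades, mark=star, owner=Cal}: owner is Cal — does not satisfy this, so Rejected.
{row=6, suit=clubs, mark=cross, owner=Eve}: owner is Eve — does not satisfy this, so Rejected.
{row=5, suit=spades, mark=star, owner=Ada}: owner is Ada — qualifies, so Accepted.
{row=1, suit=hearts, mark=cross, owner=Ben}: owner is Ben — does not satisfy this, so Rejected.

Rejected, Rejected, Accepted, Rejected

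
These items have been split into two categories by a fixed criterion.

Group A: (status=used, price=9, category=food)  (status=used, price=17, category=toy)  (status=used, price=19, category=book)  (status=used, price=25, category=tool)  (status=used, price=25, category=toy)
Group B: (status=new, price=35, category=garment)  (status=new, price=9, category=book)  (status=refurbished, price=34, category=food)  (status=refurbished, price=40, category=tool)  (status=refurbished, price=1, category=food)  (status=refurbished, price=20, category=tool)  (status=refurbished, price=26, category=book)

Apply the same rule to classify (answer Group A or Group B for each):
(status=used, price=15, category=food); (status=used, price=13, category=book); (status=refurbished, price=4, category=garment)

Group A, Group A, Group B

'Group A' ⟺ status is used.
(status=used, price=15, category=food) — status is used, hence Group A.
(status=used, price=13, category=book) — status is used, hence Group A.
(status=refurbished, price=4, category=garment) — status is refurbished, hence Group B.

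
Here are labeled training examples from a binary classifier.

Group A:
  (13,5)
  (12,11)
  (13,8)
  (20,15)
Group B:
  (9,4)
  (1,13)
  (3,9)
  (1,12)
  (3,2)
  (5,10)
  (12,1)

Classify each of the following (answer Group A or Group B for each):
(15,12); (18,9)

Group A, Group A

The pattern is that an item is 'Group A' exactly when: sum ≥ 18.
(15,12): 15+12 = 27, checks out → Group A.
(18,9): 18+9 = 27, checks out → Group A.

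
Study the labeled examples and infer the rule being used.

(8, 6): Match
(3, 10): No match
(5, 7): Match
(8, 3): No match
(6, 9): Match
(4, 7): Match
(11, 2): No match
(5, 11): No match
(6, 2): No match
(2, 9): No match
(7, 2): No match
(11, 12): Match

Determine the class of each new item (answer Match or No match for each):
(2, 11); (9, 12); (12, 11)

The common property of the 'Match' items is: |first − second| ≤ 3. No 'No match' item has it.

No match, Match, Match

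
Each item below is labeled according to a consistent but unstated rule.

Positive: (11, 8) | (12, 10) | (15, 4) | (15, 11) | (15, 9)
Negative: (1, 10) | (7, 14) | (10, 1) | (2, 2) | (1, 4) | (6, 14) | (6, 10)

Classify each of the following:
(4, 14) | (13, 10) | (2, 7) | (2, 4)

Negative, Positive, Negative, Negative

The distinguishing property — first ≥ 11 — holds for all the 'Positive' cases and none of the 'Negative' cases.
(4, 14): first 4 — fails the rule, so Negative.
(13, 10): first 13 — satisfies this, so Positive.
(2, 7): first 2 — fails the rule, so Negative.
(2, 4): first 2 — fails the rule, so Negative.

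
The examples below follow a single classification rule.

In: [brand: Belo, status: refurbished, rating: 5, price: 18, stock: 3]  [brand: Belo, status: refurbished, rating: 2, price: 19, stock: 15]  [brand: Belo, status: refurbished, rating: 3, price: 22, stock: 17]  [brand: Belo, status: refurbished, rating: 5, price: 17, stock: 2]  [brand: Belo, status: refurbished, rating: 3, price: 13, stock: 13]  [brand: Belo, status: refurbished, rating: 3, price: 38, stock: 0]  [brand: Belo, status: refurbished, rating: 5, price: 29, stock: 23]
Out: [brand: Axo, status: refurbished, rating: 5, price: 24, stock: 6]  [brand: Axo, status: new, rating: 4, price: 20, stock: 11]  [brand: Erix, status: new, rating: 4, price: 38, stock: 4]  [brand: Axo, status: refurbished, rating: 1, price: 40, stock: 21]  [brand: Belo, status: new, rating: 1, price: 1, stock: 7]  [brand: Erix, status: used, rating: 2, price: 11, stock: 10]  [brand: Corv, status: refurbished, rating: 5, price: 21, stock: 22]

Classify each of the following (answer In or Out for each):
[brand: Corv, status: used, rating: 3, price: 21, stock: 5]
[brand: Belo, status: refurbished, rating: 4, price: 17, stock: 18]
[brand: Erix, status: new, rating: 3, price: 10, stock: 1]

The simplest hypothesis consistent with all the labels is: status is refurbished AND brand is Belo.

Out, In, Out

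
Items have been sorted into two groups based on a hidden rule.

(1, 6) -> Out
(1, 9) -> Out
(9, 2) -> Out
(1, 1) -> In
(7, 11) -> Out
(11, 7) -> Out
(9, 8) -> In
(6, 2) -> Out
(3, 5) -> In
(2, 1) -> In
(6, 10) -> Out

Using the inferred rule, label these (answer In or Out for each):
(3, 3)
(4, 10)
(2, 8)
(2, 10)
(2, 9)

In, Out, Out, Out, Out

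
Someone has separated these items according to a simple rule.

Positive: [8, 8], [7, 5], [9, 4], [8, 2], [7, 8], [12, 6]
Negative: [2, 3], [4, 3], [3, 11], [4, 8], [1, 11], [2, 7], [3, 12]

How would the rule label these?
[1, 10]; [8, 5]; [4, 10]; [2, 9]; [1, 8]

Negative, Positive, Negative, Negative, Negative

The simplest hypothesis consistent with all the labels is: first ≥ 5.
[1, 10]: first 1, does not pass → Negative. [8, 5]: first 8, fits → Positive. [4, 10]: first 4, does not pass → Negative. [2, 9]: first 2, does not pass → Negative. [1, 8]: first 1, does not pass → Negative.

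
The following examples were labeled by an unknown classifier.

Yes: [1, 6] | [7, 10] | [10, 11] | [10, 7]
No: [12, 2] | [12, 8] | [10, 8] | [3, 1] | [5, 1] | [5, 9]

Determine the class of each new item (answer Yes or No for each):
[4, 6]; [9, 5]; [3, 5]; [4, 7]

Rule: sum is odd. This holds for each 'Yes' example and fails for each 'No' one.

No, No, No, Yes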